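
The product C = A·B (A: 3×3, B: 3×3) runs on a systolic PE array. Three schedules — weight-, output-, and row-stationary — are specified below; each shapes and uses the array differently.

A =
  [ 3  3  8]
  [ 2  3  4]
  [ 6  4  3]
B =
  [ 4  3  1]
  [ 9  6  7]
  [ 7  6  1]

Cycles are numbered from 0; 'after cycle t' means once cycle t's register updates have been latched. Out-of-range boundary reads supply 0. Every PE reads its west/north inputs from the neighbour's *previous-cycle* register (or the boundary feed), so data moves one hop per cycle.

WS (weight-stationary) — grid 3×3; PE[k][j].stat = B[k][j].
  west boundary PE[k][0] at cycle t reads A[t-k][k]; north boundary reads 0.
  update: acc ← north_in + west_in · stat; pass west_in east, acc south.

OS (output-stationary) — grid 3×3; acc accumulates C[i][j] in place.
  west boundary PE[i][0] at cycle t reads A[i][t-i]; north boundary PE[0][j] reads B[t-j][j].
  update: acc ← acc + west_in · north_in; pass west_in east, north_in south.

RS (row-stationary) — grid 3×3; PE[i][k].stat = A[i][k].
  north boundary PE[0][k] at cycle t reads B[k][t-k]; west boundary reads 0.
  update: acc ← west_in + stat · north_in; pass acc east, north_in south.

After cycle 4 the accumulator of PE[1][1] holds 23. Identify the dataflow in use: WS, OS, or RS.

WS [3×3] PE[1][1] across cycles:
  after 0 — PE[1][1] acc=0, pass-E 0, pass-S 0
  after 1 — PE[1][1] acc=0, pass-E 0, pass-S 0
  after 2 — PE[1][1] acc=27, pass-E 3, pass-S 27
  after 3 — PE[1][1] acc=24, pass-E 3, pass-S 24
  after 4 — PE[1][1] acc=42, pass-E 4, pass-S 42
OS [3×3] PE[1][1] across cycles:
  after 0 — PE[1][1] acc=0, pass-E 0, pass-S 0
  after 1 — PE[1][1] acc=0, pass-E 0, pass-S 0
  after 2 — PE[1][1] acc=6, pass-E 2, pass-S 3
  after 3 — PE[1][1] acc=24, pass-E 3, pass-S 6
  after 4 — PE[1][1] acc=48, pass-E 4, pass-S 6
RS [3×3] PE[1][1] across cycles:
  after 0 — PE[1][1] acc=0, pass-E 0, pass-S 0
  after 1 — PE[1][1] acc=0, pass-E 0, pass-S 0
  after 2 — PE[1][1] acc=35, pass-E 35, pass-S 9
  after 3 — PE[1][1] acc=24, pass-E 24, pass-S 6
  after 4 — PE[1][1] acc=23, pass-E 23, pass-S 7

dataflow = RS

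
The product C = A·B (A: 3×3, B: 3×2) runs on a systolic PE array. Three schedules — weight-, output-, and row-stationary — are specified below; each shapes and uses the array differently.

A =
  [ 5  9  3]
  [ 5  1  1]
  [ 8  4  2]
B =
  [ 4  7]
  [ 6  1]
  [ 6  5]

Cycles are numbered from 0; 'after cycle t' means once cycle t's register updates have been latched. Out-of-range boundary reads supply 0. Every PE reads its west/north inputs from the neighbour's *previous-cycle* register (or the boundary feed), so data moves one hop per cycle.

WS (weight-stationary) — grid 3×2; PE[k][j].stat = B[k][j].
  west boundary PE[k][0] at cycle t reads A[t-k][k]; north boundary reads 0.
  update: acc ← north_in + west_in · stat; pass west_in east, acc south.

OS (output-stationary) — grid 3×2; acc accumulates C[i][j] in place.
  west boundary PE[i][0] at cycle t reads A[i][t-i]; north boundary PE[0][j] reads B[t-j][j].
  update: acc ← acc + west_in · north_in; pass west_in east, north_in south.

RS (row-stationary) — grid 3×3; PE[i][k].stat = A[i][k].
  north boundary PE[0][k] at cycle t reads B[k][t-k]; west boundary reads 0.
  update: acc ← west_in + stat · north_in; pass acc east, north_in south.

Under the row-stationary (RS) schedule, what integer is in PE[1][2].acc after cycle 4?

RS (3×3). Following PE[1][2] plus its west/north inputs:
  cycle 0: PE[0][2] → acc 0, east 0, south 0
  cycle 0: PE[1][1] → acc 0, east 0, south 0
  cycle 0: PE[1][2] → acc 0, east 0, south 0
  cycle 1: PE[0][2] → acc 0, east 0, south 0
  cycle 1: PE[1][1] → acc 0, east 0, south 0
  cycle 1: PE[1][2] → acc 0, east 0, south 0
  cycle 2: PE[0][2] → acc 92, east 92, south 6
  cycle 2: PE[1][1] → acc 26, east 26, south 6
  cycle 2: PE[1][2] → acc 0, east 0, south 0
  cycle 3: PE[0][2] → acc 59, east 59, south 5
  cycle 3: PE[1][1] → acc 36, east 36, south 1
  cycle 3: PE[1][2] → acc 32, east 32, south 6
  cycle 4: PE[0][2] → acc 0, east 0, south 0
  cycle 4: PE[1][1] → acc 0, east 0, south 0
  cycle 4: PE[1][2] → acc 41, east 41, south 5

PE[1][2].acc = 41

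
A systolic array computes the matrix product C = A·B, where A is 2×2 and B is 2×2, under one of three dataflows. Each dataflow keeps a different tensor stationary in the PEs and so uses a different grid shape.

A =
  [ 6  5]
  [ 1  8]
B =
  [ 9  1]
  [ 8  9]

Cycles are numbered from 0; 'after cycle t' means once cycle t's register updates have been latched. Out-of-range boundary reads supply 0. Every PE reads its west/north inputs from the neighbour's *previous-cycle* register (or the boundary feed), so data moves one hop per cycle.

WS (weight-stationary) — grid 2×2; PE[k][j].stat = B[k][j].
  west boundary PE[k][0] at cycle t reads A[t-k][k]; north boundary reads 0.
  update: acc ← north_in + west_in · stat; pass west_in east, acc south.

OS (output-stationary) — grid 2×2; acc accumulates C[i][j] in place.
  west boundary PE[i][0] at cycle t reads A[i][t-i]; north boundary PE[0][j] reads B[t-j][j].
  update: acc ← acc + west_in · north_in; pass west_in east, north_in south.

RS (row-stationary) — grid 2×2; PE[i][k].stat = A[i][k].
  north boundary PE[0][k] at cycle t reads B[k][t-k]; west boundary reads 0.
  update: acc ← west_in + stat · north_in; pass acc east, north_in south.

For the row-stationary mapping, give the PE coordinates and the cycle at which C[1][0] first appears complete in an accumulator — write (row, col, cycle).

(row, col, cycle) = (1, 1, 2)

RS: C[1][0] accumulates in PE[1][1]:
  step 0 · PE1,1: acc=0; fwd→0 fwd↓0
  step 1 · PE1,1: acc=0; fwd→0 fwd↓0
  step 2 · PE1,1: acc=73; fwd→73 fwd↓8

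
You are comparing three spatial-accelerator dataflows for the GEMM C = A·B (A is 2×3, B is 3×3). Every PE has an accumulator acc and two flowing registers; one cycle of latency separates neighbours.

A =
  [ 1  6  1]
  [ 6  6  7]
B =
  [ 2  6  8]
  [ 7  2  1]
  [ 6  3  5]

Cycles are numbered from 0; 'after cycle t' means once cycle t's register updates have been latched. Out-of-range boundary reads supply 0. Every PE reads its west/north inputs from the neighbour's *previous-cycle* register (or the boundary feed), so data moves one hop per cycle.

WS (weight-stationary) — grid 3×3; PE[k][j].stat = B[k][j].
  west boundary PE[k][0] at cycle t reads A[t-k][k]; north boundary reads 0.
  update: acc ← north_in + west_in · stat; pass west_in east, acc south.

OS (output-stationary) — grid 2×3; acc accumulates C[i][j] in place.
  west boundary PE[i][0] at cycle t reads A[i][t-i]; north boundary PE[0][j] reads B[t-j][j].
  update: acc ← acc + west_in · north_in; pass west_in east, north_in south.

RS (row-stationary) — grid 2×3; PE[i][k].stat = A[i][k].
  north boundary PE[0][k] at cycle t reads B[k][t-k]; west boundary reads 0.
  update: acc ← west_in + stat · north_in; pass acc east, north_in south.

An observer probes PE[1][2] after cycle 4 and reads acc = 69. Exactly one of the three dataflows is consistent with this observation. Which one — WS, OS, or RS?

dataflow = RS

WS (3×3 grid), PE[1][2]:
  0: (1,2).acc=0  regs=<0,0>
  1: (1,2).acc=0  regs=<0,0>
  2: (1,2).acc=0  regs=<0,0>
  3: (1,2).acc=14  regs=<6,14>
  4: (1,2).acc=54  regs=<6,54>
OS (2×3 grid), PE[1][2]:
  0: (1,2).acc=0  regs=<0,0>
  1: (1,2).acc=0  regs=<0,0>
  2: (1,2).acc=0  regs=<0,0>
  3: (1,2).acc=48  regs=<6,8>
  4: (1,2).acc=54  regs=<6,1>
RS (2×3 grid), PE[1][2]:
  0: (1,2).acc=0  regs=<0,0>
  1: (1,2).acc=0  regs=<0,0>
  2: (1,2).acc=0  regs=<0,0>
  3: (1,2).acc=96  regs=<96,6>
  4: (1,2).acc=69  regs=<69,3>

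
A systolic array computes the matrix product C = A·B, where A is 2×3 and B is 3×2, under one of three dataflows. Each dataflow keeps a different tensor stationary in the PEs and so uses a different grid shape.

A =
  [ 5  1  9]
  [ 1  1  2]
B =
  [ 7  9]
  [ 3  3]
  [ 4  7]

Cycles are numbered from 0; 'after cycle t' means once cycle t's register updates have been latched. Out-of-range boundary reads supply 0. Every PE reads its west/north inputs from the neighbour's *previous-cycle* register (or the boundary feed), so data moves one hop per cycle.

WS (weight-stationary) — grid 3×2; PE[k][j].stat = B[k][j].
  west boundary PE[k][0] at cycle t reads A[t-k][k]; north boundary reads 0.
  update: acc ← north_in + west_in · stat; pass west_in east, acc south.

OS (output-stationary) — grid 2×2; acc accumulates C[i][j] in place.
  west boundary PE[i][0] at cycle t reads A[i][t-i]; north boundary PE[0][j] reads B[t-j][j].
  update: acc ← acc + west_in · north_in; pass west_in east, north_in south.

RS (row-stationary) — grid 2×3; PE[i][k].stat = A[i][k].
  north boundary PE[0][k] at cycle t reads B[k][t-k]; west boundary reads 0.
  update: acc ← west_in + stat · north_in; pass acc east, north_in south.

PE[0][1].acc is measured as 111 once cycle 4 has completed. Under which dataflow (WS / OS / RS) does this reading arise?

WS (3×2 grid), PE[0][1]:
  0: (0,1).acc=0  regs=<0,0>
  1: (0,1).acc=45  regs=<5,45>
  2: (0,1).acc=9  regs=<1,9>
  3: (0,1).acc=0  regs=<0,0>
  4: (0,1).acc=0  regs=<0,0>
OS (2×2 grid), PE[0][1]:
  0: (0,1).acc=0  regs=<0,0>
  1: (0,1).acc=45  regs=<5,9>
  2: (0,1).acc=48  regs=<1,3>
  3: (0,1).acc=111  regs=<9,7>
  4: (0,1).acc=111  regs=<0,0>
RS (2×3 grid), PE[0][1]:
  0: (0,1).acc=0  regs=<0,0>
  1: (0,1).acc=38  regs=<38,3>
  2: (0,1).acc=48  regs=<48,3>
  3: (0,1).acc=0  regs=<0,0>
  4: (0,1).acc=0  regs=<0,0>

dataflow = OS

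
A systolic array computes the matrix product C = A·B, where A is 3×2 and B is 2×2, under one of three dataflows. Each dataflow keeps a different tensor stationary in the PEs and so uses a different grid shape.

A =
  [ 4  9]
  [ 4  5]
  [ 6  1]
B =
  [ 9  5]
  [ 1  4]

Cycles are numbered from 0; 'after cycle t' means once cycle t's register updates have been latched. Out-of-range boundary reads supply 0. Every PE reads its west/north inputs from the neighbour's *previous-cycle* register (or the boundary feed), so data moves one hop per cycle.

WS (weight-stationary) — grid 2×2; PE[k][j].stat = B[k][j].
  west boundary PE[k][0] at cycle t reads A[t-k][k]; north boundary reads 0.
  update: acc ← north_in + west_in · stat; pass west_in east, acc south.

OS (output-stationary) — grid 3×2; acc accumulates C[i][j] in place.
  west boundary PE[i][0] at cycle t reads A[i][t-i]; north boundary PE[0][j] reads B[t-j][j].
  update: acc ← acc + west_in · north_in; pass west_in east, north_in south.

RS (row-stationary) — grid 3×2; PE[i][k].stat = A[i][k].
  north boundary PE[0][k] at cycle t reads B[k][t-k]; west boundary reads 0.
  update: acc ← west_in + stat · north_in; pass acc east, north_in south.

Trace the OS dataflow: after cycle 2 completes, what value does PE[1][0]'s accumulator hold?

OS (3×2). Following PE[1][0] plus its west/north inputs:
  t=0 PE[0][0]: acc=36 h=4 v=9
  t=0 PE[1][0]: acc=0 h=0 v=0
  t=1 PE[0][0]: acc=45 h=9 v=1
  t=1 PE[1][0]: acc=36 h=4 v=9
  t=2 PE[0][0]: acc=45 h=0 v=0
  t=2 PE[1][0]: acc=41 h=5 v=1

PE[1][0].acc = 41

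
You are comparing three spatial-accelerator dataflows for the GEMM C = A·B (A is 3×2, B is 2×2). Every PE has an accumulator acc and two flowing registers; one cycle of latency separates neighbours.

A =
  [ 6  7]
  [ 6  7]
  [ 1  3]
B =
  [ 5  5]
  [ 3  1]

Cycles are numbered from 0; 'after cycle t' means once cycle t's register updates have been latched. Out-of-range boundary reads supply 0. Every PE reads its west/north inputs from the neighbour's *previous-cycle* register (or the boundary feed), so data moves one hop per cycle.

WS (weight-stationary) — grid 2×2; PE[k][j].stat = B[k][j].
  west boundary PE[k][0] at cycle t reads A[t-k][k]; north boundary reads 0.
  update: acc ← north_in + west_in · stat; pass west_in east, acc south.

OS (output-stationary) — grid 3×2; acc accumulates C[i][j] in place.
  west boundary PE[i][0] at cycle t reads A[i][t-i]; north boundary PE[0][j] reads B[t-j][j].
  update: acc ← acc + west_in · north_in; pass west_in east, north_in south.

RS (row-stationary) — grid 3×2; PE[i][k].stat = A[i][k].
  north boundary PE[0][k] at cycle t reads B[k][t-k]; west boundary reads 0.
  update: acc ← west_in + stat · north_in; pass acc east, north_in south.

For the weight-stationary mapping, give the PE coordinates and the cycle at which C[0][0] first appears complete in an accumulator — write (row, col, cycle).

WS: C[0][0] accumulates in PE[1][0]:
  t=0 PE[1][0]: acc=0 h=0 v=0
  t=1 PE[1][0]: acc=51 h=7 v=51

(row, col, cycle) = (1, 0, 1)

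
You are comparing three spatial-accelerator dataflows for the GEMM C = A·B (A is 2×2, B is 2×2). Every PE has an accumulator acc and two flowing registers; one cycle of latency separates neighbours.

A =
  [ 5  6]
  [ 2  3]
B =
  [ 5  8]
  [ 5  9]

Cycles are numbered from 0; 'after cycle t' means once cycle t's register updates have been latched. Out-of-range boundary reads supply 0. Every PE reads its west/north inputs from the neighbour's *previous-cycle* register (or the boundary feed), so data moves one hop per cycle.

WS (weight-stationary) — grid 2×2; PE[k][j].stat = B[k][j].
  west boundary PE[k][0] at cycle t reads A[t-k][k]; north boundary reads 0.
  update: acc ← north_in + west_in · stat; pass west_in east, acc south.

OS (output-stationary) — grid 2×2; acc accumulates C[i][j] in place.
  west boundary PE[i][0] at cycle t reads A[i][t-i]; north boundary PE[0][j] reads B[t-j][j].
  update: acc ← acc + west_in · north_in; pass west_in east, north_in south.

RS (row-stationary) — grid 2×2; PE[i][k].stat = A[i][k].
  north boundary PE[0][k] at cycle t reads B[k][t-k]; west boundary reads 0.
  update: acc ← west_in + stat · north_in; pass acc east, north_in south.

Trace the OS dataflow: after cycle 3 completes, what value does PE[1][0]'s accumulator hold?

PE[1][0].acc = 25

OS (2×2). Following PE[1][0] plus its west/north inputs:
  0: (0,0).acc=25  regs=<5,5>
  0: (1,0).acc=0  regs=<0,0>
  1: (0,0).acc=55  regs=<6,5>
  1: (1,0).acc=10  regs=<2,5>
  2: (0,0).acc=55  regs=<0,0>
  2: (1,0).acc=25  regs=<3,5>
  3: (0,0).acc=55  regs=<0,0>
  3: (1,0).acc=25  regs=<0,0>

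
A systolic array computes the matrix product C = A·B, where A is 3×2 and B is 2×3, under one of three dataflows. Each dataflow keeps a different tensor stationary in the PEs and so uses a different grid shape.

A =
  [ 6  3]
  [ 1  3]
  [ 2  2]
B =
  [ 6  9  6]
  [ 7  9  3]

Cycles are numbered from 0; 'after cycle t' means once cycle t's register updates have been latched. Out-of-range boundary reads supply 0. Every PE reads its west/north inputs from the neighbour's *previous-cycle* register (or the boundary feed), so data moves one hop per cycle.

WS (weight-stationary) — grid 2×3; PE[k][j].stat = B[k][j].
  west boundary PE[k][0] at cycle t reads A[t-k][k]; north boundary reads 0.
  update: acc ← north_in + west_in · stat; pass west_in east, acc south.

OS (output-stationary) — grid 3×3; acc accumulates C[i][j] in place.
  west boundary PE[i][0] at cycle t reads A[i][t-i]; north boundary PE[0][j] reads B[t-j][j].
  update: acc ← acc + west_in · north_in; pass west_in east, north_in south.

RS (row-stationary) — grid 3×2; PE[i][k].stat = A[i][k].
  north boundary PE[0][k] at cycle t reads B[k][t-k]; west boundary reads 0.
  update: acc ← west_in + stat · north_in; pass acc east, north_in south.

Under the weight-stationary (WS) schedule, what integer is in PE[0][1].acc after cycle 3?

WS on a 2×3 grid — tracing PE[0][1] and its feeders:
  after 0 — PE[0][0] acc=36, pass-E 6, pass-S 36
  after 0 — PE[0][1] acc=0, pass-E 0, pass-S 0
  after 1 — PE[0][0] acc=6, pass-E 1, pass-S 6
  after 1 — PE[0][1] acc=54, pass-E 6, pass-S 54
  after 2 — PE[0][0] acc=12, pass-E 2, pass-S 12
  after 2 — PE[0][1] acc=9, pass-E 1, pass-S 9
  after 3 — PE[0][0] acc=0, pass-E 0, pass-S 0
  after 3 — PE[0][1] acc=18, pass-E 2, pass-S 18

PE[0][1].acc = 18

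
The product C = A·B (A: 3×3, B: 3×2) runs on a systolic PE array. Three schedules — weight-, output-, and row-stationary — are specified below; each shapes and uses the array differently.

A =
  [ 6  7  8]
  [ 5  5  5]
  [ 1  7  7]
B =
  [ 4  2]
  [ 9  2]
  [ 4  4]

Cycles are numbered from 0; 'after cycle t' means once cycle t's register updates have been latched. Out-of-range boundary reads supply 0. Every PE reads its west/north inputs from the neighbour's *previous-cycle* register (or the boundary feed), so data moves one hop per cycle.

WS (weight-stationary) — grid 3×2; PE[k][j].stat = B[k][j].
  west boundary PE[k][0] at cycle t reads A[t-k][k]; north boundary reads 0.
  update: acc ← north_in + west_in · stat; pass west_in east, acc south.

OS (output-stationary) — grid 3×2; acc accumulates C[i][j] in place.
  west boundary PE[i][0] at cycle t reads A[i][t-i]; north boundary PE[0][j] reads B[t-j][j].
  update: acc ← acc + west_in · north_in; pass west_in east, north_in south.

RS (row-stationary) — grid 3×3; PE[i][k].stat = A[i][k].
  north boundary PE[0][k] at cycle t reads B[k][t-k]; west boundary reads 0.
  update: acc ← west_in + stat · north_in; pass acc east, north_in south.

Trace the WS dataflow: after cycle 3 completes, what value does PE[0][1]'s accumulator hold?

PE[0][1].acc = 2

WS on a 3×2 grid — tracing PE[0][1] and its feeders:
  c0 r0c0: 24 / 6 / 24
  c0 r0c1: 0 / 0 / 0
  c1 r0c0: 20 / 5 / 20
  c1 r0c1: 12 / 6 / 12
  c2 r0c0: 4 / 1 / 4
  c2 r0c1: 10 / 5 / 10
  c3 r0c0: 0 / 0 / 0
  c3 r0c1: 2 / 1 / 2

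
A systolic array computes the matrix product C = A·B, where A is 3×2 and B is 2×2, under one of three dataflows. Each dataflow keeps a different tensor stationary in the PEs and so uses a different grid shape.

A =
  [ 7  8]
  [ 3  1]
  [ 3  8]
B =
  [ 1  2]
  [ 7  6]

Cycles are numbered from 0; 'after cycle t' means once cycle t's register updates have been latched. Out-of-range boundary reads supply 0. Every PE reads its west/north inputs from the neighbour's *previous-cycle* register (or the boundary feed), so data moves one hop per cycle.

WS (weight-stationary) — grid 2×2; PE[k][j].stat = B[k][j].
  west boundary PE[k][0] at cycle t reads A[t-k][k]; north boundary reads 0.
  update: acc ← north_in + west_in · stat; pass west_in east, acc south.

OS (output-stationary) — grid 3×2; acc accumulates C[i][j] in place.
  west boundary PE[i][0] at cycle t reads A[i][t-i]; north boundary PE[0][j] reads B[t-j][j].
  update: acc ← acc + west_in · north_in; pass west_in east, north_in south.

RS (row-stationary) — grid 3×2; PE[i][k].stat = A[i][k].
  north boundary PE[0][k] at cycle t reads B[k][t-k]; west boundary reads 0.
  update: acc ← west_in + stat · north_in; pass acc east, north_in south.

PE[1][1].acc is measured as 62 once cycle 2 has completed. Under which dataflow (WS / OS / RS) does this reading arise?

— WS: 2×2; PE[1][1] trace:
  0: (1,1).acc=0  regs=<0,0>
  1: (1,1).acc=0  regs=<0,0>
  2: (1,1).acc=62  regs=<8,62>
— OS: 3×2; PE[1][1] trace:
  0: (1,1).acc=0  regs=<0,0>
  1: (1,1).acc=0  regs=<0,0>
  2: (1,1).acc=6  regs=<3,2>
— RS: 3×2; PE[1][1] trace:
  0: (1,1).acc=0  regs=<0,0>
  1: (1,1).acc=0  regs=<0,0>
  2: (1,1).acc=10  regs=<10,7>

dataflow = WS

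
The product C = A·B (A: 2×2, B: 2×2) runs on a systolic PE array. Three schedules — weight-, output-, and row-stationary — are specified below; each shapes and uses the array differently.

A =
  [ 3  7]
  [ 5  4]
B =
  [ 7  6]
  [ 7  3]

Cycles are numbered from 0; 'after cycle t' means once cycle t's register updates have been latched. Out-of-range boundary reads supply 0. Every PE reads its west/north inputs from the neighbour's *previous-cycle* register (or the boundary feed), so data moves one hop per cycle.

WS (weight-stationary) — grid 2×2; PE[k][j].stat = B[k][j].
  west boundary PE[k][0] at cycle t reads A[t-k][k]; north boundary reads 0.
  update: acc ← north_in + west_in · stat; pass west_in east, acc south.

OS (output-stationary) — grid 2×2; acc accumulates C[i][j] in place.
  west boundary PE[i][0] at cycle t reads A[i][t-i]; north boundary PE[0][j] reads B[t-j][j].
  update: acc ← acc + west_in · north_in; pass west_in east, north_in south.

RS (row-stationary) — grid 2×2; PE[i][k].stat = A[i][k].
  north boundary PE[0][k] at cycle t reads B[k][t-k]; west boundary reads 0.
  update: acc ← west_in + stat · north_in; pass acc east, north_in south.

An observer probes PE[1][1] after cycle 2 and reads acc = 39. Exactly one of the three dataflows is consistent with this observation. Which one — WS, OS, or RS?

Under WS (2×2), PE[1][1]:
  after 0 — PE[1][1] acc=0, pass-E 0, pass-S 0
  after 1 — PE[1][1] acc=0, pass-E 0, pass-S 0
  after 2 — PE[1][1] acc=39, pass-E 7, pass-S 39
Under OS (2×2), PE[1][1]:
  after 0 — PE[1][1] acc=0, pass-E 0, pass-S 0
  after 1 — PE[1][1] acc=0, pass-E 0, pass-S 0
  after 2 — PE[1][1] acc=30, pass-E 5, pass-S 6
Under RS (2×2), PE[1][1]:
  after 0 — PE[1][1] acc=0, pass-E 0, pass-S 0
  after 1 — PE[1][1] acc=0, pass-E 0, pass-S 0
  after 2 — PE[1][1] acc=63, pass-E 63, pass-S 7

dataflow = WS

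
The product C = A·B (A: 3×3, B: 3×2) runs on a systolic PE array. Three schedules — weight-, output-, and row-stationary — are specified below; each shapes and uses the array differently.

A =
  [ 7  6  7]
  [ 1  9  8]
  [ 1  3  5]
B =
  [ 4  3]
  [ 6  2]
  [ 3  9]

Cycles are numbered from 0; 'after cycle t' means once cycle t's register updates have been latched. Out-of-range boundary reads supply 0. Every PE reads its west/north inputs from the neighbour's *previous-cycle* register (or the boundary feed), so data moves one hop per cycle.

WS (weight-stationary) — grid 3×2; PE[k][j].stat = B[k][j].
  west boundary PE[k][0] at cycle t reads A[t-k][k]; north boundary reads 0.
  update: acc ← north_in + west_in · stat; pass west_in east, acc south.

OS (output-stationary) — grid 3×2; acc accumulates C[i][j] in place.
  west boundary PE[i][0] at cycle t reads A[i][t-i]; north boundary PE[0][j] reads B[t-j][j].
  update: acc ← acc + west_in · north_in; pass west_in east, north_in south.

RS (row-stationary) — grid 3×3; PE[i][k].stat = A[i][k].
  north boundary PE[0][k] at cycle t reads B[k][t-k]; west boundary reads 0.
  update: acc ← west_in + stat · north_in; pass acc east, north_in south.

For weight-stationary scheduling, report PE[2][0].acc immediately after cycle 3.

Tracing WS — 3×2 array, target PE[2][0]:
  @0  [1,0]  acc 0  |  →0  ↓0
  @0  [2,0]  acc 0  |  →0  ↓0
  @1  [1,0]  acc 64  |  →6  ↓64
  @1  [2,0]  acc 0  |  →0  ↓0
  @2  [1,0]  acc 58  |  →9  ↓58
  @2  [2,0]  acc 85  |  →7  ↓85
  @3  [1,0]  acc 22  |  →3  ↓22
  @3  [2,0]  acc 82  |  →8  ↓82

PE[2][0].acc = 82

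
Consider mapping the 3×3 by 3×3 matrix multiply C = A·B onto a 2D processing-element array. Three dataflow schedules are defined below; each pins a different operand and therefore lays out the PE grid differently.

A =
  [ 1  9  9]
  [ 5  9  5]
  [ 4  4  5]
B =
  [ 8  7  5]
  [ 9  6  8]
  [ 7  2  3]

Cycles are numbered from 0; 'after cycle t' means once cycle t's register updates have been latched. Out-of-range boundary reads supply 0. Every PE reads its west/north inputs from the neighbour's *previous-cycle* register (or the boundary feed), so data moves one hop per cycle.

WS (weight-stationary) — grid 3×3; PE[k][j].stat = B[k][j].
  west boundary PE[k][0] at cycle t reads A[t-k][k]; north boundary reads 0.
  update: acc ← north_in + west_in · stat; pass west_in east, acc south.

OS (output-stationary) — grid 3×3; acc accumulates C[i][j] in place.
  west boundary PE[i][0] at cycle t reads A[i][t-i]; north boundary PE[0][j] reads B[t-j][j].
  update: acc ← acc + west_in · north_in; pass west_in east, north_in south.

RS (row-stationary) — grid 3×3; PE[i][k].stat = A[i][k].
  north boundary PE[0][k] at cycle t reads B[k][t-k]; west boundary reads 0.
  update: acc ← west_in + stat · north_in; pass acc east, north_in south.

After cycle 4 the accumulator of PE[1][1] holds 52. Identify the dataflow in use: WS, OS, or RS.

dataflow = WS

WS [3×3] PE[1][1] across cycles:
  cycle 0: PE[1][1] → acc 0, east 0, south 0
  cycle 1: PE[1][1] → acc 0, east 0, south 0
  cycle 2: PE[1][1] → acc 61, east 9, south 61
  cycle 3: PE[1][1] → acc 89, east 9, south 89
  cycle 4: PE[1][1] → acc 52, east 4, south 52
OS [3×3] PE[1][1] across cycles:
  cycle 0: PE[1][1] → acc 0, east 0, south 0
  cycle 1: PE[1][1] → acc 0, east 0, south 0
  cycle 2: PE[1][1] → acc 35, east 5, south 7
  cycle 3: PE[1][1] → acc 89, east 9, south 6
  cycle 4: PE[1][1] → acc 99, east 5, south 2
RS [3×3] PE[1][1] across cycles:
  cycle 0: PE[1][1] → acc 0, east 0, south 0
  cycle 1: PE[1][1] → acc 0, east 0, south 0
  cycle 2: PE[1][1] → acc 121, east 121, south 9
  cycle 3: PE[1][1] → acc 89, east 89, south 6
  cycle 4: PE[1][1] → acc 97, east 97, south 8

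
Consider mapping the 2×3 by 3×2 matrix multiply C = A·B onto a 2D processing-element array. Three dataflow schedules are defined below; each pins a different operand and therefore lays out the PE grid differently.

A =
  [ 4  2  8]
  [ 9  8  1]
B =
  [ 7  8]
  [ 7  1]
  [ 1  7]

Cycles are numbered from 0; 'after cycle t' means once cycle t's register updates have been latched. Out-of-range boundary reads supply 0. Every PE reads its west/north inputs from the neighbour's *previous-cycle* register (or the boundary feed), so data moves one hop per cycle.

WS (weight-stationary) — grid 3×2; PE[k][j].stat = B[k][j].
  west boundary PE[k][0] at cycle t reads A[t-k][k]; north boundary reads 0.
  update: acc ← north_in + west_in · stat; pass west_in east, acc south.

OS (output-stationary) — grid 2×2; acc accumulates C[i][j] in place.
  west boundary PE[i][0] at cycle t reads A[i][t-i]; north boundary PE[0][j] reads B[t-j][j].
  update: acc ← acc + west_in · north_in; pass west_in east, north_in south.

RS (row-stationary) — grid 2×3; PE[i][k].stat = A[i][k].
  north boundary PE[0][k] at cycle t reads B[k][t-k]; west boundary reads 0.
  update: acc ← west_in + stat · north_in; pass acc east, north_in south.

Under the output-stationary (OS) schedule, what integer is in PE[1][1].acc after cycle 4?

Tracing OS — 2×2 array, target PE[1][1]:
  after 0 — PE[0][1] acc=0, pass-E 0, pass-S 0
  after 0 — PE[1][0] acc=0, pass-E 0, pass-S 0
  after 0 — PE[1][1] acc=0, pass-E 0, pass-S 0
  after 1 — PE[0][1] acc=32, pass-E 4, pass-S 8
  after 1 — PE[1][0] acc=63, pass-E 9, pass-S 7
  after 1 — PE[1][1] acc=0, pass-E 0, pass-S 0
  after 2 — PE[0][1] acc=34, pass-E 2, pass-S 1
  after 2 — PE[1][0] acc=119, pass-E 8, pass-S 7
  after 2 — PE[1][1] acc=72, pass-E 9, pass-S 8
  after 3 — PE[0][1] acc=90, pass-E 8, pass-S 7
  after 3 — PE[1][0] acc=120, pass-E 1, pass-S 1
  after 3 — PE[1][1] acc=80, pass-E 8, pass-S 1
  after 4 — PE[0][1] acc=90, pass-E 0, pass-S 0
  after 4 — PE[1][0] acc=120, pass-E 0, pass-S 0
  after 4 — PE[1][1] acc=87, pass-E 1, pass-S 7

PE[1][1].acc = 87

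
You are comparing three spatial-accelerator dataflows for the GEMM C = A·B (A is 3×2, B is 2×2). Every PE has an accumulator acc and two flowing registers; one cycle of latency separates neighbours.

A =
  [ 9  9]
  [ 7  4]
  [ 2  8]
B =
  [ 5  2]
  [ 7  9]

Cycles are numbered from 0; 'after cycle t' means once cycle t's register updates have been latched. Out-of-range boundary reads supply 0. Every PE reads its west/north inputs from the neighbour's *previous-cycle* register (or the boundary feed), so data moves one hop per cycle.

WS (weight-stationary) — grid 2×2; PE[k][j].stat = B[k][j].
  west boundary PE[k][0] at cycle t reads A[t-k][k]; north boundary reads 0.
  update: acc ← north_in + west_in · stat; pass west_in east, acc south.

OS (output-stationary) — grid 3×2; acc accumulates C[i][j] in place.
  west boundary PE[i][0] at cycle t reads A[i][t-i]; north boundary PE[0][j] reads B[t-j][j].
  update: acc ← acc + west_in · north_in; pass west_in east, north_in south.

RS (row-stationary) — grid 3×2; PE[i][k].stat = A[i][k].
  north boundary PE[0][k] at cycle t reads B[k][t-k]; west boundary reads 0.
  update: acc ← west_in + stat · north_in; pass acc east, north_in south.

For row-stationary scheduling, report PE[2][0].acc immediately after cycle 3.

RS 3×2: PE[2][0] cycle-by-cycle (with neighbour feeds):
  step 0 · PE1,0: acc=0; fwd→0 fwd↓0
  step 0 · PE2,0: acc=0; fwd→0 fwd↓0
  step 1 · PE1,0: acc=35; fwd→35 fwd↓5
  step 1 · PE2,0: acc=0; fwd→0 fwd↓0
  step 2 · PE1,0: acc=14; fwd→14 fwd↓2
  step 2 · PE2,0: acc=10; fwd→10 fwd↓5
  step 3 · PE1,0: acc=0; fwd→0 fwd↓0
  step 3 · PE2,0: acc=4; fwd→4 fwd↓2

PE[2][0].acc = 4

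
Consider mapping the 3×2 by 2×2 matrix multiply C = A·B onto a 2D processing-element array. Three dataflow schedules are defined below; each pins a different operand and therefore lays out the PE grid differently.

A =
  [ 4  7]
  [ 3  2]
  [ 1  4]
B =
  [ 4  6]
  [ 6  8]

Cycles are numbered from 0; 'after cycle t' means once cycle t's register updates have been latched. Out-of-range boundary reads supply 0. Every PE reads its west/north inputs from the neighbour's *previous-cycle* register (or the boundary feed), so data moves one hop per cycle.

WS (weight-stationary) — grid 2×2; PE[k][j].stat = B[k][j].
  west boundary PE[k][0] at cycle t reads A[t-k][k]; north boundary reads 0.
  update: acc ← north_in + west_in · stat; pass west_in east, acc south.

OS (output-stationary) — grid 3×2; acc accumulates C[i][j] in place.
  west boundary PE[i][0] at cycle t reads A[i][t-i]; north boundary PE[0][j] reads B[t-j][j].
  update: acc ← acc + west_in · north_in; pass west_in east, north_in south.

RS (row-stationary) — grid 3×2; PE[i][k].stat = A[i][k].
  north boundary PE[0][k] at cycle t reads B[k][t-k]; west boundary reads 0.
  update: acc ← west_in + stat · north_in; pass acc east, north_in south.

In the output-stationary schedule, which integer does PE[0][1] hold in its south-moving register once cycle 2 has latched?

register = 8

OS on a 3×2 grid — tracing PE[0][1] and its feeders:
  after 0 — PE[0][0] acc=16, pass-E 4, pass-S 4
  after 0 — PE[0][1] acc=0, pass-E 0, pass-S 0
  after 1 — PE[0][0] acc=58, pass-E 7, pass-S 6
  after 1 — PE[0][1] acc=24, pass-E 4, pass-S 6
  after 2 — PE[0][0] acc=58, pass-E 0, pass-S 0
  after 2 — PE[0][1] acc=80, pass-E 7, pass-S 8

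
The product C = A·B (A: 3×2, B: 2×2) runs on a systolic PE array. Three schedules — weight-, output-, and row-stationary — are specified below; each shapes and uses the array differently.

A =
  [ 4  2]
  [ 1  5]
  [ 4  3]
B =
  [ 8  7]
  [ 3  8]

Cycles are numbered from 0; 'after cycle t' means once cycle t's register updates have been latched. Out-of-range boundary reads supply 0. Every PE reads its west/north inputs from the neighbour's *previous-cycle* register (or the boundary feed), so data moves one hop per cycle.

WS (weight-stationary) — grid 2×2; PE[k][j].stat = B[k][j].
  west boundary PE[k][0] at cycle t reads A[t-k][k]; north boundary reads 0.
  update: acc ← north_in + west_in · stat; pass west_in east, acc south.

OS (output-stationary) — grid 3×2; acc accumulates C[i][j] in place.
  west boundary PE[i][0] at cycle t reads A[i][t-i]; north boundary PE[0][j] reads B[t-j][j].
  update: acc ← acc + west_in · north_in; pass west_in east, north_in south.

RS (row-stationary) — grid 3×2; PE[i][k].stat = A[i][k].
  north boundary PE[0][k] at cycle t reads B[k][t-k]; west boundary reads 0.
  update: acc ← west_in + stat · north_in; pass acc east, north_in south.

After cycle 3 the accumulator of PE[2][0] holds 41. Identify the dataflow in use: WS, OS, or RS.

dataflow = OS

WS (2×2): PE[2][0] does not exist.
— OS: 3×2; PE[2][0] trace:
  [0] (2,0) acc=0 (h:0 v:0)
  [1] (2,0) acc=0 (h:0 v:0)
  [2] (2,0) acc=32 (h:4 v:8)
  [3] (2,0) acc=41 (h:3 v:3)
— RS: 3×2; PE[2][0] trace:
  [0] (2,0) acc=0 (h:0 v:0)
  [1] (2,0) acc=0 (h:0 v:0)
  [2] (2,0) acc=32 (h:32 v:8)
  [3] (2,0) acc=28 (h:28 v:7)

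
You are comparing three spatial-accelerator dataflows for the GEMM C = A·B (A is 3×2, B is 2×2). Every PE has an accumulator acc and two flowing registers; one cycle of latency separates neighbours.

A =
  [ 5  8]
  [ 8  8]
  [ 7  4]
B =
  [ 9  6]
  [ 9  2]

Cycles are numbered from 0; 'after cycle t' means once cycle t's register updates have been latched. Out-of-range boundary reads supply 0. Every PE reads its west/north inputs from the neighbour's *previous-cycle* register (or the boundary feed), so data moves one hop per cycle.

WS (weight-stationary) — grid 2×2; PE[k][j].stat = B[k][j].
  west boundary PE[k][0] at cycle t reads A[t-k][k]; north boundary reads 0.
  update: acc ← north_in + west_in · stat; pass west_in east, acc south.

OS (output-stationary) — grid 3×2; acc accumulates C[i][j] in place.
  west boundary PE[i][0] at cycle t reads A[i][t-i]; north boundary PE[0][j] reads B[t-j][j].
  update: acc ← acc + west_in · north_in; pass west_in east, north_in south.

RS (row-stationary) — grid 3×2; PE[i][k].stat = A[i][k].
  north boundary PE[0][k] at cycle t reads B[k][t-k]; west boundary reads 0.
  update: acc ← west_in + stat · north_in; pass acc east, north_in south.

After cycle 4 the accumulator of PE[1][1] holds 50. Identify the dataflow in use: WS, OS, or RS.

WS (2×2 grid), PE[1][1]:
  [0] (1,1) acc=0 (h:0 v:0)
  [1] (1,1) acc=0 (h:0 v:0)
  [2] (1,1) acc=46 (h:8 v:46)
  [3] (1,1) acc=64 (h:8 v:64)
  [4] (1,1) acc=50 (h:4 v:50)
OS (3×2 grid), PE[1][1]:
  [0] (1,1) acc=0 (h:0 v:0)
  [1] (1,1) acc=0 (h:0 v:0)
  [2] (1,1) acc=48 (h:8 v:6)
  [3] (1,1) acc=64 (h:8 v:2)
  [4] (1,1) acc=64 (h:0 v:0)
RS (3×2 grid), PE[1][1]:
  [0] (1,1) acc=0 (h:0 v:0)
  [1] (1,1) acc=0 (h:0 v:0)
  [2] (1,1) acc=144 (h:144 v:9)
  [3] (1,1) acc=64 (h:64 v:2)
  [4] (1,1) acc=0 (h:0 v:0)

dataflow = WS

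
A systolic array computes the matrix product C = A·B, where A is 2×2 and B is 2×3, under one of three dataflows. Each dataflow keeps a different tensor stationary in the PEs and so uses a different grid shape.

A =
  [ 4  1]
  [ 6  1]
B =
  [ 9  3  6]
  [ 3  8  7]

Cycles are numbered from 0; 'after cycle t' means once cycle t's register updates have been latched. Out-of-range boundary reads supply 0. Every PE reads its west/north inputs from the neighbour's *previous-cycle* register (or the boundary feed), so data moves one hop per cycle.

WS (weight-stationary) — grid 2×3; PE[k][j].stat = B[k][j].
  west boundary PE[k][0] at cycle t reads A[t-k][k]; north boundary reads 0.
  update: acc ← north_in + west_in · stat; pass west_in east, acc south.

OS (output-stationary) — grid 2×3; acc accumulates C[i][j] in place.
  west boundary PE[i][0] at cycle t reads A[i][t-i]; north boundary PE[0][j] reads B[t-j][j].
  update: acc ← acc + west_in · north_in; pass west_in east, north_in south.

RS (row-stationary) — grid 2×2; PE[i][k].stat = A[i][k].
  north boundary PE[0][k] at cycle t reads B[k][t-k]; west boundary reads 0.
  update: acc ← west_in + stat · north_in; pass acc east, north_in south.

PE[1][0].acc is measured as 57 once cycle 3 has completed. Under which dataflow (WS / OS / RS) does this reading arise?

dataflow = OS

WS [2×3] PE[1][0] across cycles:
  step 0 · PE1,0: acc=0; fwd→0 fwd↓0
  step 1 · PE1,0: acc=39; fwd→1 fwd↓39
  step 2 · PE1,0: acc=57; fwd→1 fwd↓57
  step 3 · PE1,0: acc=0; fwd→0 fwd↓0
OS [2×3] PE[1][0] across cycles:
  step 0 · PE1,0: acc=0; fwd→0 fwd↓0
  step 1 · PE1,0: acc=54; fwd→6 fwd↓9
  step 2 · PE1,0: acc=57; fwd→1 fwd↓3
  step 3 · PE1,0: acc=57; fwd→0 fwd↓0
RS [2×2] PE[1][0] across cycles:
  step 0 · PE1,0: acc=0; fwd→0 fwd↓0
  step 1 · PE1,0: acc=54; fwd→54 fwd↓9
  step 2 · PE1,0: acc=18; fwd→18 fwd↓3
  step 3 · PE1,0: acc=36; fwd→36 fwd↓6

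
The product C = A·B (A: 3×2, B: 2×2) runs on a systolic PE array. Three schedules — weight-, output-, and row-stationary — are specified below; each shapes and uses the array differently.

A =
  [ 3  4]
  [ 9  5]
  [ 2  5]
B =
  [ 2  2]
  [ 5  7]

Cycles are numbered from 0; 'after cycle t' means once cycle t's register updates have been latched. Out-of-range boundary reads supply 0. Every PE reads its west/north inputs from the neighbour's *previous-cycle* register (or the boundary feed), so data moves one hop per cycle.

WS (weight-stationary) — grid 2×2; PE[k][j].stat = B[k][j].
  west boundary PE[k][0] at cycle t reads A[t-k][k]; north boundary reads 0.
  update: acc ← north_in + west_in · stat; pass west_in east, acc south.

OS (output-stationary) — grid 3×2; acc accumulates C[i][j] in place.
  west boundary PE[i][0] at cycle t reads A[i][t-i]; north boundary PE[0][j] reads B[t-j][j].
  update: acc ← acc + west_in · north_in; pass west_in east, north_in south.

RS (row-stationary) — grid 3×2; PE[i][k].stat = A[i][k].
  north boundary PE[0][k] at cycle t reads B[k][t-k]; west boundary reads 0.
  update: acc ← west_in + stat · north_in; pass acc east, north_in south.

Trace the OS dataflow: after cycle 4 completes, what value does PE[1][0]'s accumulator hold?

PE[1][0].acc = 43

Tracing OS — 3×2 array, target PE[1][0]:
  @0  [0,0]  acc 6  |  →3  ↓2
  @0  [1,0]  acc 0  |  →0  ↓0
  @1  [0,0]  acc 26  |  →4  ↓5
  @1  [1,0]  acc 18  |  →9  ↓2
  @2  [0,0]  acc 26  |  →0  ↓0
  @2  [1,0]  acc 43  |  →5  ↓5
  @3  [0,0]  acc 26  |  →0  ↓0
  @3  [1,0]  acc 43  |  →0  ↓0
  @4  [0,0]  acc 26  |  →0  ↓0
  @4  [1,0]  acc 43  |  →0  ↓0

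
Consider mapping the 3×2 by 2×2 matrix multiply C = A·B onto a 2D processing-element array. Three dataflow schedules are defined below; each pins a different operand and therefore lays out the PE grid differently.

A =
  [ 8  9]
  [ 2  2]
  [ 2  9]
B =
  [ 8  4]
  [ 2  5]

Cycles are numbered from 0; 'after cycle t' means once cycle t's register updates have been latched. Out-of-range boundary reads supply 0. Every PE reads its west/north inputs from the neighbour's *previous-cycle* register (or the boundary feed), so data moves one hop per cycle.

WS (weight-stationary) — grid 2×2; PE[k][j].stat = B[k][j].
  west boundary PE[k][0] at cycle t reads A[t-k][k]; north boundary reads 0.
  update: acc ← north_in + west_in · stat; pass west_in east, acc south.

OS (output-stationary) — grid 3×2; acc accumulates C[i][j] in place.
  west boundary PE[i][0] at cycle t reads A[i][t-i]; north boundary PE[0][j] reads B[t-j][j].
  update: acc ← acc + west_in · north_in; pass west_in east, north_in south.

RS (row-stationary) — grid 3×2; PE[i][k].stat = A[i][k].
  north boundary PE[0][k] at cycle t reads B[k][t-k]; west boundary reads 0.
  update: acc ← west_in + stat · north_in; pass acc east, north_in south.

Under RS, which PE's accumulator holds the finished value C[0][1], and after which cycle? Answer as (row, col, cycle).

RS: C[0][1] accumulates in PE[0][1]:
  cycle 0: PE[0][1] → acc 0, east 0, south 0
  cycle 1: PE[0][1] → acc 82, east 82, south 2
  cycle 2: PE[0][1] → acc 77, east 77, south 5

(row, col, cycle) = (0, 1, 2)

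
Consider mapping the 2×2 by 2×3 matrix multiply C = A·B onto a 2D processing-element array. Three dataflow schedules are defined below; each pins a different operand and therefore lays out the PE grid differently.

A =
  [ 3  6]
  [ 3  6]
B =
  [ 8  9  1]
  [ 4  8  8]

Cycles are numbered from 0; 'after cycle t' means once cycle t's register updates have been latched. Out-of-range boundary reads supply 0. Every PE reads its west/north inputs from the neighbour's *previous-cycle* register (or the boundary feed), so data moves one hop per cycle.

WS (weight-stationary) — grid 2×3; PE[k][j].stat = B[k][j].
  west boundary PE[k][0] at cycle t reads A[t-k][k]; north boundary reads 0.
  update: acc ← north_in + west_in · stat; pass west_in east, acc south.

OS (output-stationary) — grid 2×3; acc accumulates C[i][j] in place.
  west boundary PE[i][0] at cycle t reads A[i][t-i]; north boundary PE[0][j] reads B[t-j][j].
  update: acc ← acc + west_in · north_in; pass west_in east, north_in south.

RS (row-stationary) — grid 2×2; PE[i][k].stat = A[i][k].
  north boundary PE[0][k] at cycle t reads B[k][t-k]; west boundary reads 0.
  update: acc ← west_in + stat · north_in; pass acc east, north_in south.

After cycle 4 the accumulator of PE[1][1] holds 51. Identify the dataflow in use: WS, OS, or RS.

WS [2×3] PE[1][1] across cycles:
  0: (1,1).acc=0  regs=<0,0>
  1: (1,1).acc=0  regs=<0,0>
  2: (1,1).acc=75  regs=<6,75>
  3: (1,1).acc=75  regs=<6,75>
  4: (1,1).acc=0  regs=<0,0>
OS [2×3] PE[1][1] across cycles:
  0: (1,1).acc=0  regs=<0,0>
  1: (1,1).acc=0  regs=<0,0>
  2: (1,1).acc=27  regs=<3,9>
  3: (1,1).acc=75  regs=<6,8>
  4: (1,1).acc=75  regs=<0,0>
RS [2×2] PE[1][1] across cycles:
  0: (1,1).acc=0  regs=<0,0>
  1: (1,1).acc=0  regs=<0,0>
  2: (1,1).acc=48  regs=<48,4>
  3: (1,1).acc=75  regs=<75,8>
  4: (1,1).acc=51  regs=<51,8>

dataflow = RS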